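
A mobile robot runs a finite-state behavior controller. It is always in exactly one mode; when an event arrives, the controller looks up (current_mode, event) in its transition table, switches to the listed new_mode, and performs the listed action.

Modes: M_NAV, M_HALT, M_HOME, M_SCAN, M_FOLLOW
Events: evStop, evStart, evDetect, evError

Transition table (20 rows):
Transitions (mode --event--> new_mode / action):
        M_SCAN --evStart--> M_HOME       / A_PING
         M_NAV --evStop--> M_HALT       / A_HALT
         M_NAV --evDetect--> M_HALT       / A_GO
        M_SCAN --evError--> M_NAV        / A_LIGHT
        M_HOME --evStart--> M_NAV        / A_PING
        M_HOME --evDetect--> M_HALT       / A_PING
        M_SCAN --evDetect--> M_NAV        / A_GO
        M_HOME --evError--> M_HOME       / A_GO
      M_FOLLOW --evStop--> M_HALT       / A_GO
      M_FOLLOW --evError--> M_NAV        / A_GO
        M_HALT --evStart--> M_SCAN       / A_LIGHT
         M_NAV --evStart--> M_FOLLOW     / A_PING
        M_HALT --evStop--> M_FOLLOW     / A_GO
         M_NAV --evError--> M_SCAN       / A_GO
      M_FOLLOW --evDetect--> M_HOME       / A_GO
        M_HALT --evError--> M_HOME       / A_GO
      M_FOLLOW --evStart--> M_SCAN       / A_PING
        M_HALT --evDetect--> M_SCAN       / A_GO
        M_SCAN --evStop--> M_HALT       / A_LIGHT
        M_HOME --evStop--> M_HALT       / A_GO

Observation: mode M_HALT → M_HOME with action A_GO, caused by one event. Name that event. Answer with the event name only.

try evStop: (M_HALT, evStop) → (M_FOLLOW, A_GO)
try evStart: (M_HALT, evStart) → (M_SCAN, A_LIGHT)
try evDetect: (M_HALT, evDetect) → (M_SCAN, A_GO)
try evError: (M_HALT, evError) → (M_HOME, A_GO)  ← matches

evError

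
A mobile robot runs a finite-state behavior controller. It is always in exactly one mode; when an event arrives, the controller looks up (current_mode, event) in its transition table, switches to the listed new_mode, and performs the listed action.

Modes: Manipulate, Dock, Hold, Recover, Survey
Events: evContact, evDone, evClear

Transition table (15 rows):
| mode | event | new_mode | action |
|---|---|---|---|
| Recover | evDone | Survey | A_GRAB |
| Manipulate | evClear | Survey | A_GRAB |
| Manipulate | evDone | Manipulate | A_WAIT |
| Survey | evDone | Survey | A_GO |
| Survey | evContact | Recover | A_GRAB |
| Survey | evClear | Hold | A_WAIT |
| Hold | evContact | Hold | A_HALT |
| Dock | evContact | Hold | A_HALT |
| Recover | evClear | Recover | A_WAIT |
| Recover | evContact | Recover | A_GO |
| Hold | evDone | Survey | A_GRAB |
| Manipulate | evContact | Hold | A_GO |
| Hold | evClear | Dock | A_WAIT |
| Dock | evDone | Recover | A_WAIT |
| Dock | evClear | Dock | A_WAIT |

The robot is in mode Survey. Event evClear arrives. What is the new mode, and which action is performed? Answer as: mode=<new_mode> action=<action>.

mode=Hold action=A_WAIT

current mode = Survey; filter table to that mode:
  (Survey, evDone) → (Survey, A_GO)
  (Survey, evContact) → (Recover, A_GRAB)
  (Survey, evClear) → (Hold, A_WAIT)  ← event matches
event = evClear selects (Hold, A_WAIT)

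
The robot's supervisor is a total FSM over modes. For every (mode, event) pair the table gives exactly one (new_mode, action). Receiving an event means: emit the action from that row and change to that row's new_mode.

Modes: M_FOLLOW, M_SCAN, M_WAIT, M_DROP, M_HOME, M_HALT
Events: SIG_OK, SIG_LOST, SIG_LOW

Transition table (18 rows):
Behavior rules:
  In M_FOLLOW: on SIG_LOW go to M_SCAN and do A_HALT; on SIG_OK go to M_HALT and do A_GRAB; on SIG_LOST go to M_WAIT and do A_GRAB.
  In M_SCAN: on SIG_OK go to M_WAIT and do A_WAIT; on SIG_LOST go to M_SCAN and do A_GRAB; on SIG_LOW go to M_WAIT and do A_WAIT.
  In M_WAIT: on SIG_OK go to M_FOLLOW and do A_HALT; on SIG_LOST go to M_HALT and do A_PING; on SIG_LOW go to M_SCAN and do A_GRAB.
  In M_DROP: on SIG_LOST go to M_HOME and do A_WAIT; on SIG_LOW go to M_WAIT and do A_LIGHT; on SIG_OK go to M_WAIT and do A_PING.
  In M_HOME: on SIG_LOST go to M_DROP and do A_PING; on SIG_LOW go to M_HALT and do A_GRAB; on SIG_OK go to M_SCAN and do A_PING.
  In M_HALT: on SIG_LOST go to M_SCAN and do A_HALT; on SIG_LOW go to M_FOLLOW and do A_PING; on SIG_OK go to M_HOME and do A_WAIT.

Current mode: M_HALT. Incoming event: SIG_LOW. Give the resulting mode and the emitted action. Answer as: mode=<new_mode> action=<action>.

current mode = M_HALT; filter table to that mode:
  (M_HALT, SIG_LOST) → (M_SCAN, A_HALT)
  (M_HALT, SIG_LOW) → (M_FOLLOW, A_PING)  ← event matches
  (M_HALT, SIG_OK) → (M_HOME, A_WAIT)
event = SIG_LOW selects (M_FOLLOW, A_PING)

mode=M_FOLLOW action=A_PING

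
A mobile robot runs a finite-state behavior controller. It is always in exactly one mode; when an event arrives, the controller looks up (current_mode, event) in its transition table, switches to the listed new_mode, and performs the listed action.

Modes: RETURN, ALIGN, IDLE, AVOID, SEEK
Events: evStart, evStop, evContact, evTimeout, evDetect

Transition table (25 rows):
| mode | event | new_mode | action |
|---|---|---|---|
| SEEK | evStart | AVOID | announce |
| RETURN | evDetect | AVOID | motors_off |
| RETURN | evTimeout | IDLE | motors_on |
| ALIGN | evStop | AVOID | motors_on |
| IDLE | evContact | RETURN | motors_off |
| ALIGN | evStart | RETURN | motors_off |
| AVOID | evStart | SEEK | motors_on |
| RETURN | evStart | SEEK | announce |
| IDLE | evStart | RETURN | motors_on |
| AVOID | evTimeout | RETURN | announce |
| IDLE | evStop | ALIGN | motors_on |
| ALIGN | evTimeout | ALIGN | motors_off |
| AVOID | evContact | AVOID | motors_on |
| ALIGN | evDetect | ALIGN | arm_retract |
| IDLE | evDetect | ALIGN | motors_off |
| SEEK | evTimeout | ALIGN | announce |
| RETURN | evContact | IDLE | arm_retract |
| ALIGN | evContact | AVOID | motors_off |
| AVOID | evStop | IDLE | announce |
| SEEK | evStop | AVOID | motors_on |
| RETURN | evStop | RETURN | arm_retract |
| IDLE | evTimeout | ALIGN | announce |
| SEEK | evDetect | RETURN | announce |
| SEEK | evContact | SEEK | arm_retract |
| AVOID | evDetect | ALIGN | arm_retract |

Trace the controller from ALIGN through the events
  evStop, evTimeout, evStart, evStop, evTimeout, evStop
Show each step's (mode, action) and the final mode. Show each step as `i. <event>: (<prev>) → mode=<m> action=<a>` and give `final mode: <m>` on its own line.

1. evStop: (ALIGN) → mode=AVOID action=motors_on
2. evTimeout: (AVOID) → mode=RETURN action=announce
3. evStart: (RETURN) → mode=SEEK action=announce
4. evStop: (SEEK) → mode=AVOID action=motors_on
5. evTimeout: (AVOID) → mode=RETURN action=announce
6. evStop: (RETURN) → mode=RETURN action=arm_retract

final mode: RETURN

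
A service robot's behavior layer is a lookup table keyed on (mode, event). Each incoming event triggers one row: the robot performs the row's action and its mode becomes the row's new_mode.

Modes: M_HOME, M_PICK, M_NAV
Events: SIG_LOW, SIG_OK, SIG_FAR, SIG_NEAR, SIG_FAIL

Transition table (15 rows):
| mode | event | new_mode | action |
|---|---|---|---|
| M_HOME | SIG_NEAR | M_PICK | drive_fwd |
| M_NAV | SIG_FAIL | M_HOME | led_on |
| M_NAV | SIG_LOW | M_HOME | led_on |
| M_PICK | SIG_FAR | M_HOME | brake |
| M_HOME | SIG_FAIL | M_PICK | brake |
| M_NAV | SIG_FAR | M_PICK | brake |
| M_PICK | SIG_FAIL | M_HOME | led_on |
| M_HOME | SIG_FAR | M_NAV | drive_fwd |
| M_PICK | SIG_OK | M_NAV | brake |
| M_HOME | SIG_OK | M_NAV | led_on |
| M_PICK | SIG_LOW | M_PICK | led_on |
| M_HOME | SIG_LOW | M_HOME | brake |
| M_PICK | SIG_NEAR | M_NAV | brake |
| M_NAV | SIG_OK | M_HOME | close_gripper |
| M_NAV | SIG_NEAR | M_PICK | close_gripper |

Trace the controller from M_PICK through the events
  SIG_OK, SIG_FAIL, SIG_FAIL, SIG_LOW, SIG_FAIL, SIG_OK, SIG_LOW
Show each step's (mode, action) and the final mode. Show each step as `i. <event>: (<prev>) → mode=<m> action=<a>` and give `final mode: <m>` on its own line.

final mode: M_HOME

1. SIG_OK: (M_PICK) → mode=M_NAV action=brake
2. SIG_FAIL: (M_NAV) → mode=M_HOME action=led_on
3. SIG_FAIL: (M_HOME) → mode=M_PICK action=brake
4. SIG_LOW: (M_PICK) → mode=M_PICK action=led_on
5. SIG_FAIL: (M_PICK) → mode=M_HOME action=led_on
6. SIG_OK: (M_HOME) → mode=M_NAV action=led_on
7. SIG_LOW: (M_NAV) → mode=M_HOME action=led_on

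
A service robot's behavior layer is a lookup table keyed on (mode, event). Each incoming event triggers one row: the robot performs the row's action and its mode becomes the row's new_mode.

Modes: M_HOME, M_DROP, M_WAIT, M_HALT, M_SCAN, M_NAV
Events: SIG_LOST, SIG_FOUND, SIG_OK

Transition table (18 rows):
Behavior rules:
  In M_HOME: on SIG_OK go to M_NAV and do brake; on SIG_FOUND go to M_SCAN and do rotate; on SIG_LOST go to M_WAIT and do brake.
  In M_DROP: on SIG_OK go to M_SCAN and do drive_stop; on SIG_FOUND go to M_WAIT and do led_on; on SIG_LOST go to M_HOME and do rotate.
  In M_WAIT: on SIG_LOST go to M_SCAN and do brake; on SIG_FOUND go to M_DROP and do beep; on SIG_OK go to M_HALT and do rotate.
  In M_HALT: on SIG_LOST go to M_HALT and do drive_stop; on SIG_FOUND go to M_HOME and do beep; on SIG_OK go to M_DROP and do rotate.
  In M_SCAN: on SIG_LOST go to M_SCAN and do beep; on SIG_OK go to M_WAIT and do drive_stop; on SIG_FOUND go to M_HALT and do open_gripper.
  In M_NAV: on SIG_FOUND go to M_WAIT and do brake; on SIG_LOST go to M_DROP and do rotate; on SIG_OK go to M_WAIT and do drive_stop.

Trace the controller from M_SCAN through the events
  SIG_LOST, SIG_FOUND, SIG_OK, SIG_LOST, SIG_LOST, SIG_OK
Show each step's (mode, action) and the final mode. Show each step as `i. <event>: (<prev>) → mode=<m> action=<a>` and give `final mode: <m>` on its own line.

final mode: M_HALT

1. SIG_LOST: (M_SCAN) → mode=M_SCAN action=beep
2. SIG_FOUND: (M_SCAN) → mode=M_HALT action=open_gripper
3. SIG_OK: (M_HALT) → mode=M_DROP action=rotate
4. SIG_LOST: (M_DROP) → mode=M_HOME action=rotate
5. SIG_LOST: (M_HOME) → mode=M_WAIT action=brake
6. SIG_OK: (M_WAIT) → mode=M_HALT action=rotate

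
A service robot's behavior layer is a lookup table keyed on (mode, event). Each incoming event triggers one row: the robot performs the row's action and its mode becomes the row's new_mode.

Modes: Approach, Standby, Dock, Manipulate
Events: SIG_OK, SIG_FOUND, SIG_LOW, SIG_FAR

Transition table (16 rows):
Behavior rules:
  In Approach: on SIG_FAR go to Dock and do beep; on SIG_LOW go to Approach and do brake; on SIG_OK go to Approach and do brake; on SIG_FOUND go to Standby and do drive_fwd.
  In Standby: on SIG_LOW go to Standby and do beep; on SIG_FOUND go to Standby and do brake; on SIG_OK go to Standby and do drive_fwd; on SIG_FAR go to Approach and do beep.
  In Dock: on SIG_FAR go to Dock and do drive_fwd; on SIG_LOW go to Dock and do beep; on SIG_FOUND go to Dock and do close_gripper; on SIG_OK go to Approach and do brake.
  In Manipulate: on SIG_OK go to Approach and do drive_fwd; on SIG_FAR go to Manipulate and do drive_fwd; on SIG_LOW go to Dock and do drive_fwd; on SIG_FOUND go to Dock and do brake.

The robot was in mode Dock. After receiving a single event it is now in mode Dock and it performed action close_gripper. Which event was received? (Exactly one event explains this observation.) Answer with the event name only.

SIG_FOUND

try SIG_OK: (Dock, SIG_OK) → (Approach, brake)
try SIG_FOUND: (Dock, SIG_FOUND) → (Dock, close_gripper)  ← matches
try SIG_LOW: (Dock, SIG_LOW) → (Dock, beep)
try SIG_FAR: (Dock, SIG_FAR) → (Dock, drive_fwd)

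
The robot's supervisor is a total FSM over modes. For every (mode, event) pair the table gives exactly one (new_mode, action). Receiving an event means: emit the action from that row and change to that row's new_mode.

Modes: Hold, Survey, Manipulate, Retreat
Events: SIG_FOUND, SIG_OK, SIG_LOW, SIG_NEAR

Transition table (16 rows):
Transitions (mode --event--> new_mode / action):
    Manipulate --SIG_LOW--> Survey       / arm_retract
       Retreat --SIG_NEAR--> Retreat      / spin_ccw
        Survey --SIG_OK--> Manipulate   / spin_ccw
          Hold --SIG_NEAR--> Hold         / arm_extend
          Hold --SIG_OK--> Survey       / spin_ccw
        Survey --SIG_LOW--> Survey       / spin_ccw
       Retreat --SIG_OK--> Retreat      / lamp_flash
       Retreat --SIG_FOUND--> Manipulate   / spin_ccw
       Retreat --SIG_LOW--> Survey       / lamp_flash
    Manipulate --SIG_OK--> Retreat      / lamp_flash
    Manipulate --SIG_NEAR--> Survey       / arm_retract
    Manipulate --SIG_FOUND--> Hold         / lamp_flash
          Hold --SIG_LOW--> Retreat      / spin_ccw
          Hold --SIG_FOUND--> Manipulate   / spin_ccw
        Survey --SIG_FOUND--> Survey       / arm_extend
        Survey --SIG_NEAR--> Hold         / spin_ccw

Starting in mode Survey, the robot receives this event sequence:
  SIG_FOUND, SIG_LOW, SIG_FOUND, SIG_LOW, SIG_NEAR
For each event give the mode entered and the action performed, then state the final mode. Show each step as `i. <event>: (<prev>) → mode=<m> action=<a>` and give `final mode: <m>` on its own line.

1. SIG_FOUND: (Survey) → mode=Survey action=arm_extend
2. SIG_LOW: (Survey) → mode=Survey action=spin_ccw
3. SIG_FOUND: (Survey) → mode=Survey action=arm_extend
4. SIG_LOW: (Survey) → mode=Survey action=spin_ccw
5. SIG_NEAR: (Survey) → mode=Hold action=spin_ccw

final mode: Hold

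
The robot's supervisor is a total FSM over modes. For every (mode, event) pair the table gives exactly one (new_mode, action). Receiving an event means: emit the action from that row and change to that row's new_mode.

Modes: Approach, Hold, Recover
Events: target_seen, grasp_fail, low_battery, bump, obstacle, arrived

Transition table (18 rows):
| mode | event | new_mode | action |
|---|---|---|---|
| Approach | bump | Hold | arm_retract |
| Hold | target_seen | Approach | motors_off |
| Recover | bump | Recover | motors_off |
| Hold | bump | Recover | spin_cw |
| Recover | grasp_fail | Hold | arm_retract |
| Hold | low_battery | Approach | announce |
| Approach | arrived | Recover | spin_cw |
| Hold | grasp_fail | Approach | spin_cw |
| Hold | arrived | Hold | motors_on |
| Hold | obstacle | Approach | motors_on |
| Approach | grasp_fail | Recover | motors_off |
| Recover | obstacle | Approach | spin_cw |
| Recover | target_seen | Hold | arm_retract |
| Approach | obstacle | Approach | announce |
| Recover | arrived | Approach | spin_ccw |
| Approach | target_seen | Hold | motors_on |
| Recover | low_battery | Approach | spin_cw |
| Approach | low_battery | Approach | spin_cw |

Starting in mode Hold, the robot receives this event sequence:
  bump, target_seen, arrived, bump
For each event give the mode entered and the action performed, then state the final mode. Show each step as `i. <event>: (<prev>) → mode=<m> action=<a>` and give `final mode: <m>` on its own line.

1. bump: (Hold) → mode=Recover action=spin_cw
2. target_seen: (Recover) → mode=Hold action=arm_retract
3. arrived: (Hold) → mode=Hold action=motors_on
4. bump: (Hold) → mode=Recover action=spin_cw

final mode: Recover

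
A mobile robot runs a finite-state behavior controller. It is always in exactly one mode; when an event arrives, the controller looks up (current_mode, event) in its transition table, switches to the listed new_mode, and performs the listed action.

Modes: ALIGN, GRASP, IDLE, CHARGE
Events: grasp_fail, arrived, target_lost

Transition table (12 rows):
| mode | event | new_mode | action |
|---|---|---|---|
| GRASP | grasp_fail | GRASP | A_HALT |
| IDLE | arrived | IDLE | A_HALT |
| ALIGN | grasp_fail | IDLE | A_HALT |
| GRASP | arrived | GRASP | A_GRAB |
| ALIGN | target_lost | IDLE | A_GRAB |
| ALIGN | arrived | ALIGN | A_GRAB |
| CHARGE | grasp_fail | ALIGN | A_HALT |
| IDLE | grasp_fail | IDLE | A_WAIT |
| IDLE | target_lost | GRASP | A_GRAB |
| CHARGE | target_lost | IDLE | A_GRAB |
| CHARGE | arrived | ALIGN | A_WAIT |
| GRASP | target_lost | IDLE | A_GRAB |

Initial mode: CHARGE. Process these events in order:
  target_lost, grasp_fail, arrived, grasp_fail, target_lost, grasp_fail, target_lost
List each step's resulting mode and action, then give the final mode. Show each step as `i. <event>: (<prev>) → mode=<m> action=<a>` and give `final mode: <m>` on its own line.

final mode: IDLE

1. target_lost: (CHARGE) → mode=IDLE action=A_GRAB
2. grasp_fail: (IDLE) → mode=IDLE action=A_WAIT
3. arrived: (IDLE) → mode=IDLE action=A_HALT
4. grasp_fail: (IDLE) → mode=IDLE action=A_WAIT
5. target_lost: (IDLE) → mode=GRASP action=A_GRAB
6. grasp_fail: (GRASP) → mode=GRASP action=A_HALT
7. target_lost: (GRASP) → mode=IDLE action=A_GRAB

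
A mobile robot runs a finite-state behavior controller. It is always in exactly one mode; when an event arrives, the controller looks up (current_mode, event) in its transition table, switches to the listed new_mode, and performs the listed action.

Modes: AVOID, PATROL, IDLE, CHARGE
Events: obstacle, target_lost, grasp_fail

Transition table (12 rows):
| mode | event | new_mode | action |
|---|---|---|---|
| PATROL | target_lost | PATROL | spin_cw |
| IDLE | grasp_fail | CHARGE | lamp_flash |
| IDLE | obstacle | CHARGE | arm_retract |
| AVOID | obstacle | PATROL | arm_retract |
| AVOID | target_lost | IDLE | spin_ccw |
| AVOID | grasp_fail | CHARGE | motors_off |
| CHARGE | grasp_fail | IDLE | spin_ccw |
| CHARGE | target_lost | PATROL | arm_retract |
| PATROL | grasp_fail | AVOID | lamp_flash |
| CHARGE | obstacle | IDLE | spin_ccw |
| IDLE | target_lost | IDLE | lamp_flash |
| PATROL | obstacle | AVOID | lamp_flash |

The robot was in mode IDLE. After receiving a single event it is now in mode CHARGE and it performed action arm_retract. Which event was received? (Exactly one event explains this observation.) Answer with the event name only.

try obstacle: (IDLE, obstacle) → (CHARGE, arm_retract)  ← matches
try target_lost: (IDLE, target_lost) → (IDLE, lamp_flash)
try grasp_fail: (IDLE, grasp_fail) → (CHARGE, lamp_flash)

obstacle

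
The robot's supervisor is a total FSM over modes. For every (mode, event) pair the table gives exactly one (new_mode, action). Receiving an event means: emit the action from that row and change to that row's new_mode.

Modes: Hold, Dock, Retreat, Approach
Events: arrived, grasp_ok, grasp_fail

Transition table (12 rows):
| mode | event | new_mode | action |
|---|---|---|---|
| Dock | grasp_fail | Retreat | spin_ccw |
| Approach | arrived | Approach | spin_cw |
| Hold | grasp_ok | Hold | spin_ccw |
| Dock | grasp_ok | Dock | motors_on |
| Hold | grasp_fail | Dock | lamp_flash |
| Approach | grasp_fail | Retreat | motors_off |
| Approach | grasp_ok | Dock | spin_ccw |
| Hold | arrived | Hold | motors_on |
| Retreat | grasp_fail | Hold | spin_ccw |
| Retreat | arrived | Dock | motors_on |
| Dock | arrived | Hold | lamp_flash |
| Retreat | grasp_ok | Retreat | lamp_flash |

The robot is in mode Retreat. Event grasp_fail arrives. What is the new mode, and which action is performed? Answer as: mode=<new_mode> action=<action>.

current mode = Retreat; filter table to that mode:
  (Retreat, grasp_fail) → (Hold, spin_ccw)  ← event matches
  (Retreat, arrived) → (Dock, motors_on)
  (Retreat, grasp_ok) → (Retreat, lamp_flash)
event = grasp_fail selects (Hold, spin_ccw)

mode=Hold action=spin_ccw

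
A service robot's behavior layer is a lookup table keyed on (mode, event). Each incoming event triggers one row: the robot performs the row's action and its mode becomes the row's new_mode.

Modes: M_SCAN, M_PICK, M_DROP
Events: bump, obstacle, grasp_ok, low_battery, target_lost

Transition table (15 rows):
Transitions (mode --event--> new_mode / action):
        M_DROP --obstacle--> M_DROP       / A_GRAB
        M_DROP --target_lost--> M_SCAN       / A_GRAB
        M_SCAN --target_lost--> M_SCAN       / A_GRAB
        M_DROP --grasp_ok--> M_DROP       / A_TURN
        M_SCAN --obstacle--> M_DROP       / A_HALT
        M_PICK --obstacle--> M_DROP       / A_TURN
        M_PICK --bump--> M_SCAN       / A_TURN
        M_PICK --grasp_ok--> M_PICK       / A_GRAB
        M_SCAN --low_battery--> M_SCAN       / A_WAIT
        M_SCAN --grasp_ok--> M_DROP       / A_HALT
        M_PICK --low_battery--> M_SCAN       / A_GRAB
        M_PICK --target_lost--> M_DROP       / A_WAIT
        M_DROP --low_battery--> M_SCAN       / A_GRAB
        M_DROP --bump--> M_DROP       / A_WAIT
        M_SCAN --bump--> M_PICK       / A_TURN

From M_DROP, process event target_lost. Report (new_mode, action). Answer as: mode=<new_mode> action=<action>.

mode=M_SCAN action=A_GRAB

current mode = M_DROP; filter table to that mode:
  (M_DROP, obstacle) → (M_DROP, A_GRAB)
  (M_DROP, target_lost) → (M_SCAN, A_GRAB)  ← event matches
  (M_DROP, grasp_ok) → (M_DROP, A_TURN)
  (M_DROP, low_battery) → (M_SCAN, A_GRAB)
  (M_DROP, bump) → (M_DROP, A_WAIT)
event = target_lost selects (M_SCAN, A_GRAB)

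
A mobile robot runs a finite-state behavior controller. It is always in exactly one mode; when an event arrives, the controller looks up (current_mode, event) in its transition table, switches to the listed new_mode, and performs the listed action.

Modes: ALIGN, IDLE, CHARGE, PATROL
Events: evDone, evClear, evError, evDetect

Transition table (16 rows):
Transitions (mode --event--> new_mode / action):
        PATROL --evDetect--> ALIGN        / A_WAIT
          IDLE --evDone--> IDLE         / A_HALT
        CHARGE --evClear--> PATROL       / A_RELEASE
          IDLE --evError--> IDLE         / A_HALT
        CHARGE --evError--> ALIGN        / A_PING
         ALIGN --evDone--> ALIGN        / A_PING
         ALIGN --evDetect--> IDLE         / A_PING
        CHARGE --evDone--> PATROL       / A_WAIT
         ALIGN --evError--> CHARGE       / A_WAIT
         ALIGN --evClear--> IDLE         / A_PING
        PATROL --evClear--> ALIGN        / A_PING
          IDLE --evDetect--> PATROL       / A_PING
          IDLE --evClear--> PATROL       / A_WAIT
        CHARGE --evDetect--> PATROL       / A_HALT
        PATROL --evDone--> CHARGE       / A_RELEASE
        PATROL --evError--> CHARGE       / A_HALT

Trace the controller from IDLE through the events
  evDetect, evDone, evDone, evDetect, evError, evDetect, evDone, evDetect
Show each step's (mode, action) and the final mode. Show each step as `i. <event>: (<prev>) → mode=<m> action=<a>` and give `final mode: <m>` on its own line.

final mode: PATROL

1. evDetect: (IDLE) → mode=PATROL action=A_PING
2. evDone: (PATROL) → mode=CHARGE action=A_RELEASE
3. evDone: (CHARGE) → mode=PATROL action=A_WAIT
4. evDetect: (PATROL) → mode=ALIGN action=A_WAIT
5. evError: (ALIGN) → mode=CHARGE action=A_WAIT
6. evDetect: (CHARGE) → mode=PATROL action=A_HALT
7. evDone: (PATROL) → mode=CHARGE action=A_RELEASE
8. evDetect: (CHARGE) → mode=PATROL action=A_HALT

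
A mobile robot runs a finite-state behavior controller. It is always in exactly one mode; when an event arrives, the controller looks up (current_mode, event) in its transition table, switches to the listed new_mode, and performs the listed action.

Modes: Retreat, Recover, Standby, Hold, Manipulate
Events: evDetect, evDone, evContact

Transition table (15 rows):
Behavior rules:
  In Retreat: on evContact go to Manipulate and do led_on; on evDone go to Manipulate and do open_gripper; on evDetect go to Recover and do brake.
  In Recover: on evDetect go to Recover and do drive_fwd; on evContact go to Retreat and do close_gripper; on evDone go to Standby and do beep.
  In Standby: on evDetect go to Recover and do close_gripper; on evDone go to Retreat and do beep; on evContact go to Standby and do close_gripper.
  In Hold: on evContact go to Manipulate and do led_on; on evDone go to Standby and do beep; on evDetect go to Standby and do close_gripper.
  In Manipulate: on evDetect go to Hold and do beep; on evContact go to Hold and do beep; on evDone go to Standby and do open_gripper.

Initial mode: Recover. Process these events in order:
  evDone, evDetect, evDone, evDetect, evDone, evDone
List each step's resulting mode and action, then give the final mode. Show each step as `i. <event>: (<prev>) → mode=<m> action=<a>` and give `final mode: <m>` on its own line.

1. evDone: (Recover) → mode=Standby action=beep
2. evDetect: (Standby) → mode=Recover action=close_gripper
3. evDone: (Recover) → mode=Standby action=beep
4. evDetect: (Standby) → mode=Recover action=close_gripper
5. evDone: (Recover) → mode=Standby action=beep
6. evDone: (Standby) → mode=Retreat action=beep

final mode: Retreat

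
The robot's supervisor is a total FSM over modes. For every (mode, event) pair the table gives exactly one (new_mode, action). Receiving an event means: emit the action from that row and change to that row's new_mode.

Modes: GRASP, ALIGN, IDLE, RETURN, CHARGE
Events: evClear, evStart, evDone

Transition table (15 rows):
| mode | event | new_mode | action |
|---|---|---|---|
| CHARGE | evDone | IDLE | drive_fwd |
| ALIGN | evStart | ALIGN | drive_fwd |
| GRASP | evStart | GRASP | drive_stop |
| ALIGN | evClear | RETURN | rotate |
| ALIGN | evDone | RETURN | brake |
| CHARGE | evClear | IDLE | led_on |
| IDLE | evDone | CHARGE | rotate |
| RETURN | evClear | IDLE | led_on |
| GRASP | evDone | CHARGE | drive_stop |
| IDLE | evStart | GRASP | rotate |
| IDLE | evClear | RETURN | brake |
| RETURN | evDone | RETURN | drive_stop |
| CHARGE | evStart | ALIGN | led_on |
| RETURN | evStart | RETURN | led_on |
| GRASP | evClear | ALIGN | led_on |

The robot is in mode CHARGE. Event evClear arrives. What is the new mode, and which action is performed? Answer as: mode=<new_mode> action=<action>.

mode=IDLE action=led_on

current mode = CHARGE; filter table to that mode:
  (CHARGE, evDone) → (IDLE, drive_fwd)
  (CHARGE, evClear) → (IDLE, led_on)  ← event matches
  (CHARGE, evStart) → (ALIGN, led_on)
event = evClear selects (IDLE, led_on)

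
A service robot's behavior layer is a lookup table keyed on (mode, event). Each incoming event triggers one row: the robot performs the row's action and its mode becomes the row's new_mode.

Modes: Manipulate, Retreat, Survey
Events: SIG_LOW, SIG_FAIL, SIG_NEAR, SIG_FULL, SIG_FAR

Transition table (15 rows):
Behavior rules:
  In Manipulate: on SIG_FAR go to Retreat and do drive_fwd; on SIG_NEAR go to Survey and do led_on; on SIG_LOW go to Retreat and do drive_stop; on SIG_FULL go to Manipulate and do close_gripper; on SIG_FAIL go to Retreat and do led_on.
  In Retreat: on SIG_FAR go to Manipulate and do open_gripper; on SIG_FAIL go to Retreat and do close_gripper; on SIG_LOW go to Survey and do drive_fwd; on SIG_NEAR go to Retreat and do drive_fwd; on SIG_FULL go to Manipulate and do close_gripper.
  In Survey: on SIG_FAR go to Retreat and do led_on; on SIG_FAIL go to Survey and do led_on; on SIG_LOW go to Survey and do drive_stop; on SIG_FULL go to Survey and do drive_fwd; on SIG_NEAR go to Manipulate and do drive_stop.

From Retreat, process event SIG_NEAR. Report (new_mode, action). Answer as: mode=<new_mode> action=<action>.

mode=Retreat action=drive_fwd

current mode = Retreat; filter table to that mode:
  (Retreat, SIG_FAR) → (Manipulate, open_gripper)
  (Retreat, SIG_FAIL) → (Retreat, close_gripper)
  (Retreat, SIG_LOW) → (Survey, drive_fwd)
  (Retreat, SIG_NEAR) → (Retreat, drive_fwd)  ← event matches
  (Retreat, SIG_FULL) → (Manipulate, close_gripper)
event = SIG_NEAR selects (Retreat, drive_fwd)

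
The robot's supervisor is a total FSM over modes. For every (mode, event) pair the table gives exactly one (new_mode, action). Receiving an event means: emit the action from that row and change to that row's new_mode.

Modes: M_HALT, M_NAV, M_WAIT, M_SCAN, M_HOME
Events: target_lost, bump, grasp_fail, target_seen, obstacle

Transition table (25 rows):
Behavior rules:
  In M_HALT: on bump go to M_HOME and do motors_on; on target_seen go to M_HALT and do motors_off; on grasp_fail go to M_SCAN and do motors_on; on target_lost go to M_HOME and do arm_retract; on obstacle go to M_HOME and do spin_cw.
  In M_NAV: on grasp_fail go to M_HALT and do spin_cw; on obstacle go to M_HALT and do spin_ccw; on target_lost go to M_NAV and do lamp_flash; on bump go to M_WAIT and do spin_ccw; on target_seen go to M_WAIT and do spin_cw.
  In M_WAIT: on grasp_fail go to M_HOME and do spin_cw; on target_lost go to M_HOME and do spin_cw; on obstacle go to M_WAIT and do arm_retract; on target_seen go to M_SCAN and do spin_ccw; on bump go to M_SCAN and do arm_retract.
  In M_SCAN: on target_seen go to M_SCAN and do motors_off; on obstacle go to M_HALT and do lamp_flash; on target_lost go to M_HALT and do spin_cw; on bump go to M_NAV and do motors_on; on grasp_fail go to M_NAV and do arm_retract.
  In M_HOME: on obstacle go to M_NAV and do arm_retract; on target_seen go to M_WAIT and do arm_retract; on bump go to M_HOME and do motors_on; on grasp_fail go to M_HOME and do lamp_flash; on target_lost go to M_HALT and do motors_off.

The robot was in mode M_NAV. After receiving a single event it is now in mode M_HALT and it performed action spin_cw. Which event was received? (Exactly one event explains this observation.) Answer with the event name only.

try target_lost: (M_NAV, target_lost) → (M_NAV, lamp_flash)
try bump: (M_NAV, bump) → (M_WAIT, spin_ccw)
try grasp_fail: (M_NAV, grasp_fail) → (M_HALT, spin_cw)  ← matches
try target_seen: (M_NAV, target_seen) → (M_WAIT, spin_cw)
try obstacle: (M_NAV, obstacle) → (M_HALT, spin_ccw)

grasp_fail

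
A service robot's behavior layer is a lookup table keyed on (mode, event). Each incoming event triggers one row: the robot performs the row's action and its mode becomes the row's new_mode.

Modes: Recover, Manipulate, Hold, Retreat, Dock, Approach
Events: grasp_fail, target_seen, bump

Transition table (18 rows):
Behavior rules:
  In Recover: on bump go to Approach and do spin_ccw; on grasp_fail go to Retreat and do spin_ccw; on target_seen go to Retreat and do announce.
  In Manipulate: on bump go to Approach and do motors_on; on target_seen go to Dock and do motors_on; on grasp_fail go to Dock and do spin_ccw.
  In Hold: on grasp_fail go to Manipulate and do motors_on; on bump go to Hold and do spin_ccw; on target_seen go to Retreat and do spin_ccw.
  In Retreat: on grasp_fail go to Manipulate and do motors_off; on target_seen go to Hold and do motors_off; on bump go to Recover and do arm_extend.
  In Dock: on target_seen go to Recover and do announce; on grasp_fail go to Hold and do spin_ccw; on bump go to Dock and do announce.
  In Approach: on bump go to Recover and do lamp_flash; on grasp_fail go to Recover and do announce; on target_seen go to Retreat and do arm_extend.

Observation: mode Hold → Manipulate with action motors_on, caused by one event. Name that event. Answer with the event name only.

try grasp_fail: (Hold, grasp_fail) → (Manipulate, motors_on)  ← matches
try target_seen: (Hold, target_seen) → (Retreat, spin_ccw)
try bump: (Hold, bump) → (Hold, spin_ccw)

grasp_fail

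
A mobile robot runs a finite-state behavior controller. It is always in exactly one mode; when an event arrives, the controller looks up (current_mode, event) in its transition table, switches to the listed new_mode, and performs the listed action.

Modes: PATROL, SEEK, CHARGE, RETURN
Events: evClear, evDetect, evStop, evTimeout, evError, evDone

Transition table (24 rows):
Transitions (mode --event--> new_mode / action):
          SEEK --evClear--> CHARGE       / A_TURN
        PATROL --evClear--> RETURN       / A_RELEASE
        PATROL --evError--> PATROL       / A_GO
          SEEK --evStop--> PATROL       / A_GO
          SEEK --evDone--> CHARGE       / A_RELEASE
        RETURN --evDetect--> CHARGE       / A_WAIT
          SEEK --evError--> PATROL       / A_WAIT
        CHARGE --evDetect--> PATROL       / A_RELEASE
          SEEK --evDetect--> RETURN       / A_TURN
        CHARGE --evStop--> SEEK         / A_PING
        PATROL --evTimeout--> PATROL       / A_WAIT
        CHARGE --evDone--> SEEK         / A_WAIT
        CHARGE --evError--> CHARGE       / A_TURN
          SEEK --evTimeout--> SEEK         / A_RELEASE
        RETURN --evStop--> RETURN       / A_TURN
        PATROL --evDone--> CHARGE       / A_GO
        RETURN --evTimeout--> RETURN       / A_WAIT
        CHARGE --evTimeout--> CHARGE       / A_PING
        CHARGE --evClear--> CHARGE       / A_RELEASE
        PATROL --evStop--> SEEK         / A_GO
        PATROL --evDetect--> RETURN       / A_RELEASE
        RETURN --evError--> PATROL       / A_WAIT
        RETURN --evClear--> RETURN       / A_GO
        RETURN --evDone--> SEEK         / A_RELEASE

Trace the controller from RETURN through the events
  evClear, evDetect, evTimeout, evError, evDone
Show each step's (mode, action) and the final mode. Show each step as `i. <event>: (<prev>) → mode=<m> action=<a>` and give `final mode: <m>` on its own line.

1. evClear: (RETURN) → mode=RETURN action=A_GO
2. evDetect: (RETURN) → mode=CHARGE action=A_WAIT
3. evTimeout: (CHARGE) → mode=CHARGE action=A_PING
4. evError: (CHARGE) → mode=CHARGE action=A_TURN
5. evDone: (CHARGE) → mode=SEEK action=A_WAIT

final mode: SEEK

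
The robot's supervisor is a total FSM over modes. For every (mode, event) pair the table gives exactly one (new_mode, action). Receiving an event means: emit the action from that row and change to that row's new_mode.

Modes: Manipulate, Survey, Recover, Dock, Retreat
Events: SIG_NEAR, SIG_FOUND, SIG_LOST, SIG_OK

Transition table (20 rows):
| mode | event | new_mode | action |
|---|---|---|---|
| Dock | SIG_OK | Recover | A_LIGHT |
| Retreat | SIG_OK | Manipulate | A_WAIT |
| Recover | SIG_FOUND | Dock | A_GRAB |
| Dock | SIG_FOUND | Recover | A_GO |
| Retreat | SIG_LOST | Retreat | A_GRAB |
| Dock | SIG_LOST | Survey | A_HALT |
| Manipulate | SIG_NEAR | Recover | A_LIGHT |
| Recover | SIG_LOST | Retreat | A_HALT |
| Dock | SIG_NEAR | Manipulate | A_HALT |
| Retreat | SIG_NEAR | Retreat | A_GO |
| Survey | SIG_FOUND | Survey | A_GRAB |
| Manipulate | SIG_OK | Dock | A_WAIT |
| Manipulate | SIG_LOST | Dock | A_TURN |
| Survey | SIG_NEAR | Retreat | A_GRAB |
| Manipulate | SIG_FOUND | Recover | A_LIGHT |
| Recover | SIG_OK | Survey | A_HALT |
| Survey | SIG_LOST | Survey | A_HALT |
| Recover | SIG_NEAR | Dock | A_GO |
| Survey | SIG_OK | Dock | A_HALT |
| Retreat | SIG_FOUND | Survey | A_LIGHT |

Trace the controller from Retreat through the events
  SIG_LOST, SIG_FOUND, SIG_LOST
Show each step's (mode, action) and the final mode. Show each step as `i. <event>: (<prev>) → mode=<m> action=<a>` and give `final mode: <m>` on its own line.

1. SIG_LOST: (Retreat) → mode=Retreat action=A_GRAB
2. SIG_FOUND: (Retreat) → mode=Survey action=A_LIGHT
3. SIG_LOST: (Survey) → mode=Survey action=A_HALT

final mode: Survey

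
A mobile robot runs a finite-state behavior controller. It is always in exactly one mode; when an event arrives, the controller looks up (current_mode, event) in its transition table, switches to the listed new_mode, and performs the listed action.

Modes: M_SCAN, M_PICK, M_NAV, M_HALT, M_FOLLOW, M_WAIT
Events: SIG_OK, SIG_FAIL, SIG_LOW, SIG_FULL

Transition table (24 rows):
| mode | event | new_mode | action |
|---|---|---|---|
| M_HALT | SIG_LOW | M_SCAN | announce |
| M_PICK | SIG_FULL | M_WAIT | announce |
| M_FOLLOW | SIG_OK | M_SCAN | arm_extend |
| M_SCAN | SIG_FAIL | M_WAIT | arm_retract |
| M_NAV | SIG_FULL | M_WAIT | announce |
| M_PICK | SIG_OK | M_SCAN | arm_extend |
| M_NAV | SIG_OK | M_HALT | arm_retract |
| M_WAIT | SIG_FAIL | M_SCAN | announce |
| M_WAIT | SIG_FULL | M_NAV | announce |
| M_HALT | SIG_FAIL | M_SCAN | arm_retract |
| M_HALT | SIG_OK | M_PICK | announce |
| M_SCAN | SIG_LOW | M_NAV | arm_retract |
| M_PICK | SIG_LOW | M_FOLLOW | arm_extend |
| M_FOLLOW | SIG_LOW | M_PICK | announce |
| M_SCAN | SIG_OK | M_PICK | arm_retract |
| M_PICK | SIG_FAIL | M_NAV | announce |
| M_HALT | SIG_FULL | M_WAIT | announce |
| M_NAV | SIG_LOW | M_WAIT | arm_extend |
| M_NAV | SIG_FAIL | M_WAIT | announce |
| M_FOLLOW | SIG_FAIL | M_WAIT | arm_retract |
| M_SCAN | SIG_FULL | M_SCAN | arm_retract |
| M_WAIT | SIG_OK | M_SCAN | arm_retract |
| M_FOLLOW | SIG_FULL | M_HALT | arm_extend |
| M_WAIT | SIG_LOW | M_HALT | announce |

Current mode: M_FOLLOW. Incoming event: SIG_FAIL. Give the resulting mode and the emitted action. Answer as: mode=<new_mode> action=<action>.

mode=M_WAIT action=arm_retract

current mode = M_FOLLOW; filter table to that mode:
  (M_FOLLOW, SIG_OK) → (M_SCAN, arm_extend)
  (M_FOLLOW, SIG_LOW) → (M_PICK, announce)
  (M_FOLLOW, SIG_FAIL) → (M_WAIT, arm_retract)  ← event matches
  (M_FOLLOW, SIG_FULL) → (M_HALT, arm_extend)
event = SIG_FAIL selects (M_WAIT, arm_retract)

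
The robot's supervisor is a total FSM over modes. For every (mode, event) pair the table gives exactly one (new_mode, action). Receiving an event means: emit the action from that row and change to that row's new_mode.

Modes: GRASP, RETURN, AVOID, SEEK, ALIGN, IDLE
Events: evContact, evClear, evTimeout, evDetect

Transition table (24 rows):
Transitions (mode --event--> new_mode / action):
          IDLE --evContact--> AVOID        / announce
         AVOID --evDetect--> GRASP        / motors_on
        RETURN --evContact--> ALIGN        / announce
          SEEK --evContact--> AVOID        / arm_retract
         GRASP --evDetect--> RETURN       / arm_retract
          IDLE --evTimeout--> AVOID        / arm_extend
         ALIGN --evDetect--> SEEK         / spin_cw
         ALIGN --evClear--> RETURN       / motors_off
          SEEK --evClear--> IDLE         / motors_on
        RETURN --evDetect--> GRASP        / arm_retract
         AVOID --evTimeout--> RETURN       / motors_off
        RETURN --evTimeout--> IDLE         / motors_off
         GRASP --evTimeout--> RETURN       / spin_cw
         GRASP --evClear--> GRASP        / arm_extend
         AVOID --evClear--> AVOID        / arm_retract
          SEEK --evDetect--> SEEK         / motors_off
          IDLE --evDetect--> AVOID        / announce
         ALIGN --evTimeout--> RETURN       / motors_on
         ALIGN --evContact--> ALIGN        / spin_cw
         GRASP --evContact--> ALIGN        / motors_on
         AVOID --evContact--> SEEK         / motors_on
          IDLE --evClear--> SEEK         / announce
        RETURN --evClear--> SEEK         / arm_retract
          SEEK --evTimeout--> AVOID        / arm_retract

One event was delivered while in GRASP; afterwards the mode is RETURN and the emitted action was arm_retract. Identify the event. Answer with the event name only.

try evContact: (GRASP, evContact) → (ALIGN, motors_on)
try evClear: (GRASP, evClear) → (GRASP, arm_extend)
try evTimeout: (GRASP, evTimeout) → (RETURN, spin_cw)
try evDetect: (GRASP, evDetect) → (RETURN, arm_retract)  ← matches

evDetect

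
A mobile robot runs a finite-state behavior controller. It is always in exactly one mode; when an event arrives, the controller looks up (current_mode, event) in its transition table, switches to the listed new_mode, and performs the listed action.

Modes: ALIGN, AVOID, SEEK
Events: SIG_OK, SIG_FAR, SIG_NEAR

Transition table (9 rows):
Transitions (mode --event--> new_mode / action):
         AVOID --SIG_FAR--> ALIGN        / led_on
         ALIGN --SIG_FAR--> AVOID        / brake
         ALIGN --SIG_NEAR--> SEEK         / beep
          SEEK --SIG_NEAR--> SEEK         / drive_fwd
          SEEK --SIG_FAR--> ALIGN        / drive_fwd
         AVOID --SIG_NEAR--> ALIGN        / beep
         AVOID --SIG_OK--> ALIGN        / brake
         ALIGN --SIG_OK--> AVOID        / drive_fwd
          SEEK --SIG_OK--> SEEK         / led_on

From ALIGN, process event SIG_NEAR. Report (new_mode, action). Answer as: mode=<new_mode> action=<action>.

mode=SEEK action=beep

current mode = ALIGN; filter table to that mode:
  (ALIGN, SIG_FAR) → (AVOID, brake)
  (ALIGN, SIG_NEAR) → (SEEK, beep)  ← event matches
  (ALIGN, SIG_OK) → (AVOID, drive_fwd)
event = SIG_NEAR selects (SEEK, beep)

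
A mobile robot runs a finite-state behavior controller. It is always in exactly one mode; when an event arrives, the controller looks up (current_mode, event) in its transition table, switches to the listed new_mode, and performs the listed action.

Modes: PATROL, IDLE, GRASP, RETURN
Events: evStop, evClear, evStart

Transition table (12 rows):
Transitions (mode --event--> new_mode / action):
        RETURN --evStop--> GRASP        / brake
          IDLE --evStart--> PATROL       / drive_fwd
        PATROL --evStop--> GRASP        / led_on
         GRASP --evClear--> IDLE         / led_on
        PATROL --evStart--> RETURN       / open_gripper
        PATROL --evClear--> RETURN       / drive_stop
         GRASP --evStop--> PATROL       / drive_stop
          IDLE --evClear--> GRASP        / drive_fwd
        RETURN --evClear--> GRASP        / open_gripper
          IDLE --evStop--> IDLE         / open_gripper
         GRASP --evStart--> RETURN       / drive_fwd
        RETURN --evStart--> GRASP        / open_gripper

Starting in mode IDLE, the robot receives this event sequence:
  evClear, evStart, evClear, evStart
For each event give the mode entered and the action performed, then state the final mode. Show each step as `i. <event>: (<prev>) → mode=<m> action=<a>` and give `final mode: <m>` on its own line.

1. evClear: (IDLE) → mode=GRASP action=drive_fwd
2. evStart: (GRASP) → mode=RETURN action=drive_fwd
3. evClear: (RETURN) → mode=GRASP action=open_gripper
4. evStart: (GRASP) → mode=RETURN action=drive_fwd

final mode: RETURN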